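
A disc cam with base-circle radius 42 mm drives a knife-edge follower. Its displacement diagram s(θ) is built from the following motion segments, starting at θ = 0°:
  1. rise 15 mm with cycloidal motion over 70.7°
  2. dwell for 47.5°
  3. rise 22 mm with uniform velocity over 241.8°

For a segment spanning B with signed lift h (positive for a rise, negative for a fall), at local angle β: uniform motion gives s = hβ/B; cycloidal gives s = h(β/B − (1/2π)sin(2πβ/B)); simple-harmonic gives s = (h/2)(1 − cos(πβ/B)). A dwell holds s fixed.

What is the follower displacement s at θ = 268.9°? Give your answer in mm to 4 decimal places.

seg 1 [0°–70.7°] cycloidal, h=15: full span → s += 15 → s = 15.0000
seg 2 [70.7°–118.2°] dwell: s stays 15.0000
seg 3 [118.2°–360°] uniform, h=22: θ=268.9° here. β=150.7, B=241.8. 22·150.7/241.8 = 13.7113 → s = 28.7113

28.7113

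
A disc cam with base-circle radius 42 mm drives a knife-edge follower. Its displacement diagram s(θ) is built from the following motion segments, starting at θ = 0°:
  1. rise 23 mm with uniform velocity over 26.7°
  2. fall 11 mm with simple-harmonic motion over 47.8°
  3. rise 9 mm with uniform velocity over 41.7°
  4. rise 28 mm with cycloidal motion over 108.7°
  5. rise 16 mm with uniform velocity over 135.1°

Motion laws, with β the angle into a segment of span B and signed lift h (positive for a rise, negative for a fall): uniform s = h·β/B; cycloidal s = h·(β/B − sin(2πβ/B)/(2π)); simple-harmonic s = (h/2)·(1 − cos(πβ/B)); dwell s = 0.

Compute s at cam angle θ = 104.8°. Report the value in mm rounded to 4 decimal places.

seg 1 [0°–26.7°] uniform, h=23: full span → s += 23 → s = 23.0000
seg 2 [26.7°–74.5°] simple-harmonic, h=-11: full span → s += -11 → s = 12.0000
seg 3 [74.5°–116.2°] uniform, h=9: θ=104.8° here. β=30.3, B=41.7. 9·30.3/41.7 = 6.5396 → s = 18.5396

18.5396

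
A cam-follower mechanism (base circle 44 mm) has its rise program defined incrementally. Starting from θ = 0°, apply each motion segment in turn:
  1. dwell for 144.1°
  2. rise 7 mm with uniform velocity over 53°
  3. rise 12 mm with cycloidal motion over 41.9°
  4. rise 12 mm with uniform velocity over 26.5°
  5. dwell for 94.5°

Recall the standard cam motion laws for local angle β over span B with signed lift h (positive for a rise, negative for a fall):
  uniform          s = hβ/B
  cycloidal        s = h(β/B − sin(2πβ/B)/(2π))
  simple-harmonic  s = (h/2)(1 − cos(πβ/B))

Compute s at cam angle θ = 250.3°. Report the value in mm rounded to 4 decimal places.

seg 1 [0°–144.1°] dwell: s stays 0.0000
seg 2 [144.1°–197.1°] uniform, h=7: full span → s += 7 → s = 7.0000
seg 3 [197.1°–239°] cycloidal, h=12: full span → s += 12 → s = 19.0000
seg 4 [239°–265.5°] uniform, h=12: θ=250.3° here. β=11.3, B=26.5. 12·11.3/26.5 = 5.1170 → s = 24.1170

24.1170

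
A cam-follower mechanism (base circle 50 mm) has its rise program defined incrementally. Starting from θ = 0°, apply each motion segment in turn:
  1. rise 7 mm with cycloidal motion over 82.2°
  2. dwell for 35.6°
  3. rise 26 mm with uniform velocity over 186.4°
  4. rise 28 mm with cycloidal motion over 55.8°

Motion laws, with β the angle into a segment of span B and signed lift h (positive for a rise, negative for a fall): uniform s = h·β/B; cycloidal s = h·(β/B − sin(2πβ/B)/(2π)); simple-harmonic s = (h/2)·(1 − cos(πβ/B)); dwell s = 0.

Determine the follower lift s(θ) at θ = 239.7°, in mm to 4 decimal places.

seg 1 [0°–82.2°] cycloidal, h=7: full span → s += 7 → s = 7.0000
seg 2 [82.2°–117.8°] dwell: s stays 7.0000
seg 3 [117.8°–304.2°] uniform, h=26: θ=239.7° here. β=121.9, B=186.4. 26·121.9/186.4 = 17.0032 → s = 24.0032

24.0032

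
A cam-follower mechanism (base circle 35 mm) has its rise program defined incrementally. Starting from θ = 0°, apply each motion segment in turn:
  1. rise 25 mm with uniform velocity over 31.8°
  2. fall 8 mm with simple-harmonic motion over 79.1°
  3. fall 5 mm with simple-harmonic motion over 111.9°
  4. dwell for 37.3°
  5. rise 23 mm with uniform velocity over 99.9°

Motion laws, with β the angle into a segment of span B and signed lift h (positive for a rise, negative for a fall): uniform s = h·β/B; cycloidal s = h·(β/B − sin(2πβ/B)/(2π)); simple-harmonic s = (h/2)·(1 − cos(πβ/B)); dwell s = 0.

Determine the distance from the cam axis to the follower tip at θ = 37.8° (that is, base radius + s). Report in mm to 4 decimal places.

seg 1 [0°–31.8°] uniform, h=25: full span → s += 25 → s = 25.0000
seg 2 [31.8°–110.9°] simple-harmonic, h=-8: θ=37.8° here. β=6, B=79.1. -8/2·(1 − cos(π·0.0759)) = -0.1130 → s = 24.8870
radial distance = base radius + s = 35 + 24.8870 = 59.8870

59.8870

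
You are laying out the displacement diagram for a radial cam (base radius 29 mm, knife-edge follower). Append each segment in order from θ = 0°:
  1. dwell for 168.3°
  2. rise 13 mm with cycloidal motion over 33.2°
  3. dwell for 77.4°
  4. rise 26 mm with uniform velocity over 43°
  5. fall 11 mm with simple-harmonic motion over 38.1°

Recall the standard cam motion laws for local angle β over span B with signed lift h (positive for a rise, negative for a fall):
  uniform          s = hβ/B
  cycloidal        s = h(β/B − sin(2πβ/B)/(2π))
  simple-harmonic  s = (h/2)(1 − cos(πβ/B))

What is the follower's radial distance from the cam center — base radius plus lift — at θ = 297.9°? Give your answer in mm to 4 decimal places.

seg 1 [0°–168.3°] dwell: s stays 0.0000
seg 2 [168.3°–201.5°] cycloidal, h=13: full span → s += 13 → s = 13.0000
seg 3 [201.5°–278.9°] dwell: s stays 13.0000
seg 4 [278.9°–321.9°] uniform, h=26: θ=297.9° here. β=19, B=43. 26·19/43 = 11.4884 → s = 24.4884
radial distance = base radius + s = 29 + 24.4884 = 53.4884

53.4884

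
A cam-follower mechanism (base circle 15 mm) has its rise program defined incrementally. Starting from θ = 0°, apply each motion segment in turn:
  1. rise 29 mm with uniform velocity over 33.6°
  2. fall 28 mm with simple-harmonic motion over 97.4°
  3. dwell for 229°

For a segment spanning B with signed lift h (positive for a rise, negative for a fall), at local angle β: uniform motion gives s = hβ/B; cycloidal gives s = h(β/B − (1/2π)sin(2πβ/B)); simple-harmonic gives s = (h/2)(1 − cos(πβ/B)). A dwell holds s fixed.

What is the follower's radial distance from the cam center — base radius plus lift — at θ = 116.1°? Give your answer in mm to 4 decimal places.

seg 1 [0°–33.6°] uniform, h=29: full span → s += 29 → s = 29.0000
seg 2 [33.6°–131°] simple-harmonic, h=-28: θ=116.1° here. β=82.5, B=97.4. -28/2·(1 − cos(π·0.8470)) = -26.4141 → s = 2.5859
radial distance = base radius + s = 15 + 2.5859 = 17.5859

17.5859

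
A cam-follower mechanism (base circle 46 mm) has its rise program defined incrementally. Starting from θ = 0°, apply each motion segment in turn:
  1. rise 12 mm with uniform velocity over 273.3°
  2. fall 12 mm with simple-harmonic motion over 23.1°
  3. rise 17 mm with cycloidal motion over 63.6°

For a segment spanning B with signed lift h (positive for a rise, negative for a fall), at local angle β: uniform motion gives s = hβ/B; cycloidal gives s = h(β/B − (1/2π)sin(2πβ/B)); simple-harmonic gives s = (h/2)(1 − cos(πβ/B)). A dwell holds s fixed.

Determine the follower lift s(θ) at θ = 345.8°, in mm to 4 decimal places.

seg 1 [0°–273.3°] uniform, h=12: full span → s += 12 → s = 12.0000
seg 2 [273.3°–296.4°] simple-harmonic, h=-12: full span → s += -12 → s = 0.0000
seg 3 [296.4°–360°] cycloidal, h=17: θ=345.8° here. β=49.4, B=63.6. 17·(0.7767 − sin(2π·0.7767)/(2π)) = 15.8720 → s = 15.8720

15.8720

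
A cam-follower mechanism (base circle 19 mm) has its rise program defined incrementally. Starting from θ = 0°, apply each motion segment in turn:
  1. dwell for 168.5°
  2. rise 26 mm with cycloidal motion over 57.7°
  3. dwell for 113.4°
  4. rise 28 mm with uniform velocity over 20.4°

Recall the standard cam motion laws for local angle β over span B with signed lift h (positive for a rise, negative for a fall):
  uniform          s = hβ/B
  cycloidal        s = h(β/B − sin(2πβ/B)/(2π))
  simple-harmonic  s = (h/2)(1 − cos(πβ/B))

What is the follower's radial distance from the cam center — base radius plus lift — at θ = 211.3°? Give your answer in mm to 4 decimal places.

seg 1 [0°–168.5°] dwell: s stays 0.0000
seg 2 [168.5°–226.2°] cycloidal, h=26: θ=211.3° here. β=42.8, B=57.7. 26·(0.7418 − sin(2π·0.7418)/(2π)) = 23.4185 → s = 23.4185
radial distance = base radius + s = 19 + 23.4185 = 42.4185

42.4185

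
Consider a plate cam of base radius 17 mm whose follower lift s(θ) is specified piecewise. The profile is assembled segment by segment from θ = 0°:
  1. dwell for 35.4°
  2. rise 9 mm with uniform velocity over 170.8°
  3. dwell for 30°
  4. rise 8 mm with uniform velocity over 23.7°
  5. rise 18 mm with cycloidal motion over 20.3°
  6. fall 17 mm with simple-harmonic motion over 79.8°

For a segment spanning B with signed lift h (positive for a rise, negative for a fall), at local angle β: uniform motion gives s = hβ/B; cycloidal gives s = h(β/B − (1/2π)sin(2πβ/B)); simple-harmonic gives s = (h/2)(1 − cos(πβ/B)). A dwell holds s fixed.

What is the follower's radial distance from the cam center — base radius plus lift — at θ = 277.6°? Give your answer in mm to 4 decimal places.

seg 1 [0°–35.4°] dwell: s stays 0.0000
seg 2 [35.4°–206.2°] uniform, h=9: full span → s += 9 → s = 9.0000
seg 3 [206.2°–236.2°] dwell: s stays 9.0000
seg 4 [236.2°–259.9°] uniform, h=8: full span → s += 8 → s = 17.0000
seg 5 [259.9°–280.2°] cycloidal, h=18: θ=277.6° here. β=17.7, B=20.3. 18·(0.8719 − sin(2π·0.8719)/(2π)) = 17.7591 → s = 34.7591
radial distance = base radius + s = 17 + 34.7591 = 51.7591

51.7591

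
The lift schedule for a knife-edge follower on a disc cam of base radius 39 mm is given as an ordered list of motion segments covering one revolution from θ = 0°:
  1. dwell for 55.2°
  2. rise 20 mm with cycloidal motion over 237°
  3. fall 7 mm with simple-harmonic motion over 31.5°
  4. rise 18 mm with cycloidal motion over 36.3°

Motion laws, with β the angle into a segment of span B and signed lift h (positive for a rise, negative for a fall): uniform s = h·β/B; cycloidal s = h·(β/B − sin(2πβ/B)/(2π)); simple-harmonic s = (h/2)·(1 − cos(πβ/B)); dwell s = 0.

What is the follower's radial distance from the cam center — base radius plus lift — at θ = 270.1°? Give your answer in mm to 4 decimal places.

seg 1 [0°–55.2°] dwell: s stays 0.0000
seg 2 [55.2°–292.2°] cycloidal, h=20: θ=270.1° here. β=214.9, B=237. 20·(0.9068 − sin(2π·0.9068)/(2π)) = 19.8951 → s = 19.8951
radial distance = base radius + s = 39 + 19.8951 = 58.8951

58.8951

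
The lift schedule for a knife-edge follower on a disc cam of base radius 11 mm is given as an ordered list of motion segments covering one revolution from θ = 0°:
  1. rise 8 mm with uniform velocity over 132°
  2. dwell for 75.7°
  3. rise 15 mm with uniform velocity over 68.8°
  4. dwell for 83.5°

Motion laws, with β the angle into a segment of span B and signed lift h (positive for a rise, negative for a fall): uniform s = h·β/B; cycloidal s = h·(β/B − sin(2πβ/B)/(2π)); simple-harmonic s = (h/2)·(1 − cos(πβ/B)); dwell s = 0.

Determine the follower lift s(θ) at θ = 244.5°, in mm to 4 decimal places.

seg 1 [0°–132°] uniform, h=8: full span → s += 8 → s = 8.0000
seg 2 [132°–207.7°] dwell: s stays 8.0000
seg 3 [207.7°–276.5°] uniform, h=15: θ=244.5° here. β=36.8, B=68.8. 15·36.8/68.8 = 8.0233 → s = 16.0233

16.0233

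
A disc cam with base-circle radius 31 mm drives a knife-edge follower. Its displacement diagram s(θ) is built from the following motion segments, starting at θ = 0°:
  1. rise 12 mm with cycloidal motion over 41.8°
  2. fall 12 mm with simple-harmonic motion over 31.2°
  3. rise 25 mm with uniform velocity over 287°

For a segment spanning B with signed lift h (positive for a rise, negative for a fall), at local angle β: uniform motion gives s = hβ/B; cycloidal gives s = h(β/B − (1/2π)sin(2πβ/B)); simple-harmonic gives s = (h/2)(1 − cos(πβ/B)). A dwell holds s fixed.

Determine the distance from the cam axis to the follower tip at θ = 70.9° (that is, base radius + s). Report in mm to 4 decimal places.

seg 1 [0°–41.8°] cycloidal, h=12: full span → s += 12 → s = 12.0000
seg 2 [41.8°–73°] simple-harmonic, h=-12: θ=70.9° here. β=29.1, B=31.2. -12/2·(1 − cos(π·0.9327)) = -11.8664 → s = 0.1336
radial distance = base radius + s = 31 + 0.1336 = 31.1336

31.1336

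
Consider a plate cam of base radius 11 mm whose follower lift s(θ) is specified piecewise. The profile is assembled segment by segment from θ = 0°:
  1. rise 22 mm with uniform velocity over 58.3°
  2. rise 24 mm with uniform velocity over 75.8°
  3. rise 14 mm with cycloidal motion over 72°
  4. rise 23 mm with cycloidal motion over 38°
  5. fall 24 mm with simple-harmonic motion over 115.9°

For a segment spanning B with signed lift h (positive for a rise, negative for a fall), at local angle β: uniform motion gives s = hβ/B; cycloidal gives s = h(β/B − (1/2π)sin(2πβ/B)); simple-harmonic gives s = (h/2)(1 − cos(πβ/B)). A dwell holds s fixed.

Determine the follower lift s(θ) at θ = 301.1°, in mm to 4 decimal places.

seg 1 [0°–58.3°] uniform, h=22: full span → s += 22 → s = 22.0000
seg 2 [58.3°–134.1°] uniform, h=24: full span → s += 24 → s = 46.0000
seg 3 [134.1°–206.1°] cycloidal, h=14: full span → s += 14 → s = 60.0000
seg 4 [206.1°–244.1°] cycloidal, h=23: full span → s += 23 → s = 83.0000
seg 5 [244.1°–360°] simple-harmonic, h=-24: θ=301.1° here. β=57, B=115.9. -24/2·(1 − cos(π·0.4918)) = -11.6910 → s = 71.3090

71.3090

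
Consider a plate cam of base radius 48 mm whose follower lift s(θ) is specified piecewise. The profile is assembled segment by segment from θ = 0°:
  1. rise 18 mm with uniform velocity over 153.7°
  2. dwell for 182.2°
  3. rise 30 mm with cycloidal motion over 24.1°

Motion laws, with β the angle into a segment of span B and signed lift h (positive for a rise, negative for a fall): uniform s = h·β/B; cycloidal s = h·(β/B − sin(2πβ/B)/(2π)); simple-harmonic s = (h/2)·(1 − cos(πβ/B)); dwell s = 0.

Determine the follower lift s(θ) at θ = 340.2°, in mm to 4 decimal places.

seg 1 [0°–153.7°] uniform, h=18: full span → s += 18 → s = 18.0000
seg 2 [153.7°–335.9°] dwell: s stays 18.0000
seg 3 [335.9°–360°] cycloidal, h=30: θ=340.2° here. β=4.3, B=24.1. 30·(0.1784 − sin(2π·0.1784)/(2π)) = 1.0528 → s = 19.0528

19.0528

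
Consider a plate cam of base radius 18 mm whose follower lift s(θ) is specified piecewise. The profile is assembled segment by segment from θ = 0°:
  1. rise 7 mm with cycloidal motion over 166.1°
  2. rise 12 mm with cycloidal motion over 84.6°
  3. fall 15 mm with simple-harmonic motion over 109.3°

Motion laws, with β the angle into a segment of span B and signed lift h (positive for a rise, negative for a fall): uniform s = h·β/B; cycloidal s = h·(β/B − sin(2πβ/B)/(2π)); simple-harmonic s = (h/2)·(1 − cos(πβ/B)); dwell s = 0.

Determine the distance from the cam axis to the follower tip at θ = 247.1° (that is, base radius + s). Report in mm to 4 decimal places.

seg 1 [0°–166.1°] cycloidal, h=7: full span → s += 7 → s = 7.0000
seg 2 [166.1°–250.7°] cycloidal, h=12: θ=247.1° here. β=81, B=84.6. 12·(0.9574 − sin(2π·0.9574)/(2π)) = 11.9939 → s = 18.9939
radial distance = base radius + s = 18 + 18.9939 = 36.9939

36.9939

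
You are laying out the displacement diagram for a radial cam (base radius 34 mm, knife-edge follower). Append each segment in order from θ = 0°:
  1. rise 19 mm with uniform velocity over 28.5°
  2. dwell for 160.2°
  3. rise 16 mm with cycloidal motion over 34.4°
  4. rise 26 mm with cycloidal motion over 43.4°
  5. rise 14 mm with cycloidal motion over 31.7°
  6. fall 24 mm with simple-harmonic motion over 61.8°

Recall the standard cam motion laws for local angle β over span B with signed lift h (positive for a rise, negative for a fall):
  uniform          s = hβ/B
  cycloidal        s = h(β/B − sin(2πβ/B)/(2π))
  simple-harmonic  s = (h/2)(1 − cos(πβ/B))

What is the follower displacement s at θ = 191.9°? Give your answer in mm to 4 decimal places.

seg 1 [0°–28.5°] uniform, h=19: full span → s += 19 → s = 19.0000
seg 2 [28.5°–188.7°] dwell: s stays 19.0000
seg 3 [188.7°–223.1°] cycloidal, h=16: θ=191.9° here. β=3.2, B=34.4. 16·(0.0930 − sin(2π·0.0930)/(2π)) = 0.0833 → s = 19.0833

19.0833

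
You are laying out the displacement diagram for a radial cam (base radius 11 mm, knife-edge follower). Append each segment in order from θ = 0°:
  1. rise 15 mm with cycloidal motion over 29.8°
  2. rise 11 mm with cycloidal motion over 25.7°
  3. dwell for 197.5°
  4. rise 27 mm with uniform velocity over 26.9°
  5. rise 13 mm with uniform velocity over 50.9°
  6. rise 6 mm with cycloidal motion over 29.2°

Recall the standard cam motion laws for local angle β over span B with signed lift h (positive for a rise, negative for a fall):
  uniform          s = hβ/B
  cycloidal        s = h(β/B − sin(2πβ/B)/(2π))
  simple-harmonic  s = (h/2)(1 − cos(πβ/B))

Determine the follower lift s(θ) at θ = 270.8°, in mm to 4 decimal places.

seg 1 [0°–29.8°] cycloidal, h=15: full span → s += 15 → s = 15.0000
seg 2 [29.8°–55.5°] cycloidal, h=11: full span → s += 11 → s = 26.0000
seg 3 [55.5°–253°] dwell: s stays 26.0000
seg 4 [253°–279.9°] uniform, h=27: θ=270.8° here. β=17.8, B=26.9. 27·17.8/26.9 = 17.8662 → s = 43.8662

43.8662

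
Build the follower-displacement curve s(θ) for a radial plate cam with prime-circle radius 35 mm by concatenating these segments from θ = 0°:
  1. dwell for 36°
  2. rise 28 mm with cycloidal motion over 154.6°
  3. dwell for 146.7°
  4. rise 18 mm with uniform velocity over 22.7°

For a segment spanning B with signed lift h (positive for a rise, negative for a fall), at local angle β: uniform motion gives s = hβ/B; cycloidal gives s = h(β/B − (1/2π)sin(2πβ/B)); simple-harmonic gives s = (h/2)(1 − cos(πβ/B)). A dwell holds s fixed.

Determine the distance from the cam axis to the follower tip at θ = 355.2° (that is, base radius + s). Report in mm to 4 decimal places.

seg 1 [0°–36°] dwell: s stays 0.0000
seg 2 [36°–190.6°] cycloidal, h=28: full span → s += 28 → s = 28.0000
seg 3 [190.6°–337.3°] dwell: s stays 28.0000
seg 4 [337.3°–360°] uniform, h=18: θ=355.2° here. β=17.9, B=22.7. 18·17.9/22.7 = 14.1938 → s = 42.1938
radial distance = base radius + s = 35 + 42.1938 = 77.1938

77.1938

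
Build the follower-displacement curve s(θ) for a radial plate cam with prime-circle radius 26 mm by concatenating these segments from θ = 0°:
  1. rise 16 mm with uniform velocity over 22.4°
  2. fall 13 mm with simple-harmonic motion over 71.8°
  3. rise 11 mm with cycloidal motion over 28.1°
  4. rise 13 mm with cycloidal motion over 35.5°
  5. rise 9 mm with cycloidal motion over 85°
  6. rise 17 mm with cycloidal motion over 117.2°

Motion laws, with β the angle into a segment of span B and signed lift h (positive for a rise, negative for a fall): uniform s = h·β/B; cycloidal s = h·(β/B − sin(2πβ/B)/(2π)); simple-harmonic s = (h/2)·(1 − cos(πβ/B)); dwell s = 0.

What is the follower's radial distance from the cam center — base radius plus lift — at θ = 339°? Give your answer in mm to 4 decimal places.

seg 1 [0°–22.4°] uniform, h=16: full span → s += 16 → s = 16.0000
seg 2 [22.4°–94.2°] simple-harmonic, h=-13: full span → s += -13 → s = 3.0000
seg 3 [94.2°–122.3°] cycloidal, h=11: full span → s += 11 → s = 14.0000
seg 4 [122.3°–157.8°] cycloidal, h=13: full span → s += 13 → s = 27.0000
seg 5 [157.8°–242.8°] cycloidal, h=9: full span → s += 9 → s = 36.0000
seg 6 [242.8°–360°] cycloidal, h=17: θ=339° here. β=96.2, B=117.2. 17·(0.8208 − sin(2π·0.8208)/(2π)) = 16.3961 → s = 52.3961
radial distance = base radius + s = 26 + 52.3961 = 78.3961

78.3961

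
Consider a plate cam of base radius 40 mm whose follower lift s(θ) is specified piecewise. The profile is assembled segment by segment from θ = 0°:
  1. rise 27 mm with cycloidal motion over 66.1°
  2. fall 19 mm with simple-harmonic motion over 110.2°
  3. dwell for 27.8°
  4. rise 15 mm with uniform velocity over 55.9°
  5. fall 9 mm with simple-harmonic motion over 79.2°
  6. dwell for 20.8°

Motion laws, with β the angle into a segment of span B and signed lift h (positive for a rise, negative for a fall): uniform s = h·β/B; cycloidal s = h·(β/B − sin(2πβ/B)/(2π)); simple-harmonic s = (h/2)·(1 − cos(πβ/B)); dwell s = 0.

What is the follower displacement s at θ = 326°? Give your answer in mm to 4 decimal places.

seg 1 [0°–66.1°] cycloidal, h=27: full span → s += 27 → s = 27.0000
seg 2 [66.1°–176.3°] simple-harmonic, h=-19: full span → s += -19 → s = 8.0000
seg 3 [176.3°–204.1°] dwell: s stays 8.0000
seg 4 [204.1°–260°] uniform, h=15: full span → s += 15 → s = 23.0000
seg 5 [260°–339.2°] simple-harmonic, h=-9: θ=326° here. β=66, B=79.2. -9/2·(1 − cos(π·0.8333)) = -8.3971 → s = 14.6029

14.6029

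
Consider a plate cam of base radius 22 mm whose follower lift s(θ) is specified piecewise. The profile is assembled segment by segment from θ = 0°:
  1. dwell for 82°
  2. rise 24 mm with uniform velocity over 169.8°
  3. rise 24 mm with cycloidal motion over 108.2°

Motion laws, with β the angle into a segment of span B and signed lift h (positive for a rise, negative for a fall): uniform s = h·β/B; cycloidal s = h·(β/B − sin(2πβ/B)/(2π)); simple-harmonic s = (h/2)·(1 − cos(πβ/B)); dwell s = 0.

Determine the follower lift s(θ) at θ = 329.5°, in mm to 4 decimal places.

seg 1 [0°–82°] dwell: s stays 0.0000
seg 2 [82°–251.8°] uniform, h=24: full span → s += 24 → s = 24.0000
seg 3 [251.8°–360°] cycloidal, h=24: θ=329.5° here. β=77.7, B=108.2. 24·(0.7181 − sin(2π·0.7181)/(2π)) = 20.9781 → s = 44.9781

44.9781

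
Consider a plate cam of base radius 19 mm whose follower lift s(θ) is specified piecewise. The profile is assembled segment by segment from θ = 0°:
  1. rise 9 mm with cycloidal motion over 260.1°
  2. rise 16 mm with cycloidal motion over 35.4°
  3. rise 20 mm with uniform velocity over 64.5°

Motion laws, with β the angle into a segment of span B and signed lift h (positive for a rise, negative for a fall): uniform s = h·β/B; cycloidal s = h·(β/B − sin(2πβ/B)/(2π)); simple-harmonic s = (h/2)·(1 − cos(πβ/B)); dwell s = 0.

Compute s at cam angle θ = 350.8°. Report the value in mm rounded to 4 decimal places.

seg 1 [0°–260.1°] cycloidal, h=9: full span → s += 9 → s = 9.0000
seg 2 [260.1°–295.5°] cycloidal, h=16: full span → s += 16 → s = 25.0000
seg 3 [295.5°–360°] uniform, h=20: θ=350.8° here. β=55.3, B=64.5. 20·55.3/64.5 = 17.1473 → s = 42.1473

42.1473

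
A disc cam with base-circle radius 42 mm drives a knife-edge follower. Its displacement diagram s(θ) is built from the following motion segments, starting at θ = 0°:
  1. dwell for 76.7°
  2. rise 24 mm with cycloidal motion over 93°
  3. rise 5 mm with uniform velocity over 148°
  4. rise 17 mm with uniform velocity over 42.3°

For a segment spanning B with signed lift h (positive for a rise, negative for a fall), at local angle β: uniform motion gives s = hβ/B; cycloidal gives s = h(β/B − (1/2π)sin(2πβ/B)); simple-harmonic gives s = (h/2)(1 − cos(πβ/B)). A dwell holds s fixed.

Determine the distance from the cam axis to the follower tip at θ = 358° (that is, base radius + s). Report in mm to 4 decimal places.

seg 1 [0°–76.7°] dwell: s stays 0.0000
seg 2 [76.7°–169.7°] cycloidal, h=24: full span → s += 24 → s = 24.0000
seg 3 [169.7°–317.7°] uniform, h=5: full span → s += 5 → s = 29.0000
seg 4 [317.7°–360°] uniform, h=17: θ=358° here. β=40.3, B=42.3. 17·40.3/42.3 = 16.1962 → s = 45.1962
radial distance = base radius + s = 42 + 45.1962 = 87.1962

87.1962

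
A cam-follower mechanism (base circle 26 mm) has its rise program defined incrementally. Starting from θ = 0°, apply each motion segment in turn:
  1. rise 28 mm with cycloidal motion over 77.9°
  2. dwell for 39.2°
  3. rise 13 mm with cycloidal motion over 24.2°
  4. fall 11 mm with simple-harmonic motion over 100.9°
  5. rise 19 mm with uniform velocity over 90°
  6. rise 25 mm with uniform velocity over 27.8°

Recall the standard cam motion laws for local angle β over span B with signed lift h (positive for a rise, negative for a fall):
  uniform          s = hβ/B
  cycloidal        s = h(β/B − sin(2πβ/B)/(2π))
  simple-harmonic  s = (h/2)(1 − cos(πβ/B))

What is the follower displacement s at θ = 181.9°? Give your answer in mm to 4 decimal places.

seg 1 [0°–77.9°] cycloidal, h=28: full span → s += 28 → s = 28.0000
seg 2 [77.9°–117.1°] dwell: s stays 28.0000
seg 3 [117.1°–141.3°] cycloidal, h=13: full span → s += 13 → s = 41.0000
seg 4 [141.3°–242.2°] simple-harmonic, h=-11: θ=181.9° here. β=40.6, B=100.9. -11/2·(1 − cos(π·0.4024)) = -3.8395 → s = 37.1605

37.1605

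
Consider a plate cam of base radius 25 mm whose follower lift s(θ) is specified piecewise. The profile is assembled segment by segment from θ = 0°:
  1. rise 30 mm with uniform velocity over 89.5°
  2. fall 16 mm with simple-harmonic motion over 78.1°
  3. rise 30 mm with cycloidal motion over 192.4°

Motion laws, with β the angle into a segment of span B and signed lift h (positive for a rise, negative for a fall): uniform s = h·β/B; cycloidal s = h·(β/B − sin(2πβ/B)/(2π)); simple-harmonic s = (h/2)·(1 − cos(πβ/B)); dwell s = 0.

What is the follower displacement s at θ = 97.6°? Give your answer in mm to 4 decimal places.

seg 1 [0°–89.5°] uniform, h=30: full span → s += 30 → s = 30.0000
seg 2 [89.5°–167.6°] simple-harmonic, h=-16: θ=97.6° here. β=8.1, B=78.1. -16/2·(1 − cos(π·0.1037)) = -0.4209 → s = 29.5791

29.5791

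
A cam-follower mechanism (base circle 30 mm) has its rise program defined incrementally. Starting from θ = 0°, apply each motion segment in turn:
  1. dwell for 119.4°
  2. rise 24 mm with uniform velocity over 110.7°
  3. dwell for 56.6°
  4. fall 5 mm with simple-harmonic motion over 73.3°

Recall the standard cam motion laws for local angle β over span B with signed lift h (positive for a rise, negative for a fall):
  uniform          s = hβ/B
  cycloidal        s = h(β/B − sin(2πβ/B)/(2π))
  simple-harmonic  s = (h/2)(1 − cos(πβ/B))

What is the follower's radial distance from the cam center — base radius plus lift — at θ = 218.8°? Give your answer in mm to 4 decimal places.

seg 1 [0°–119.4°] dwell: s stays 0.0000
seg 2 [119.4°–230.1°] uniform, h=24: θ=218.8° here. β=99.4, B=110.7. 24·99.4/110.7 = 21.5501 → s = 21.5501
radial distance = base radius + s = 30 + 21.5501 = 51.5501

51.5501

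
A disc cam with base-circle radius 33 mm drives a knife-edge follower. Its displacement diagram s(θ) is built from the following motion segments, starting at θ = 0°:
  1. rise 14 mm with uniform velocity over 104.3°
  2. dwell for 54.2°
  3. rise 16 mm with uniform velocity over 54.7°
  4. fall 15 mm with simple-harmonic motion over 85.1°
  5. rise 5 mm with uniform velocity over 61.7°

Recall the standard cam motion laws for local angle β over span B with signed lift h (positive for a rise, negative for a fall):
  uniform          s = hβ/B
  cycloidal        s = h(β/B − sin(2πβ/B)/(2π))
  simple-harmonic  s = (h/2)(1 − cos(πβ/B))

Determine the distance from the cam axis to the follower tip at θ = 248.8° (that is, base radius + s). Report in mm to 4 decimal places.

seg 1 [0°–104.3°] uniform, h=14: full span → s += 14 → s = 14.0000
seg 2 [104.3°–158.5°] dwell: s stays 14.0000
seg 3 [158.5°–213.2°] uniform, h=16: full span → s += 16 → s = 30.0000
seg 4 [213.2°–298.3°] simple-harmonic, h=-15: θ=248.8° here. β=35.6, B=85.1. -15/2·(1 − cos(π·0.4183)) = -5.5968 → s = 24.4032
radial distance = base radius + s = 33 + 24.4032 = 57.4032

57.4032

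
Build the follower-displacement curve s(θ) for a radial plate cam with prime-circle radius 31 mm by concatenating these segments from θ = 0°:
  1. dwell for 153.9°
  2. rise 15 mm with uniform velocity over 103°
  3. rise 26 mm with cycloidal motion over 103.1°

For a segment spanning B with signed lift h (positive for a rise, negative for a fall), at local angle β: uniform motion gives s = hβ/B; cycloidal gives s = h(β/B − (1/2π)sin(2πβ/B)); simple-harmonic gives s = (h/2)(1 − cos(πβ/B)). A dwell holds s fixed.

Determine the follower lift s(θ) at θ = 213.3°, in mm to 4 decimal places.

seg 1 [0°–153.9°] dwell: s stays 0.0000
seg 2 [153.9°–256.9°] uniform, h=15: θ=213.3° here. β=59.4, B=103. 15·59.4/103 = 8.6505 → s = 8.6505

8.6505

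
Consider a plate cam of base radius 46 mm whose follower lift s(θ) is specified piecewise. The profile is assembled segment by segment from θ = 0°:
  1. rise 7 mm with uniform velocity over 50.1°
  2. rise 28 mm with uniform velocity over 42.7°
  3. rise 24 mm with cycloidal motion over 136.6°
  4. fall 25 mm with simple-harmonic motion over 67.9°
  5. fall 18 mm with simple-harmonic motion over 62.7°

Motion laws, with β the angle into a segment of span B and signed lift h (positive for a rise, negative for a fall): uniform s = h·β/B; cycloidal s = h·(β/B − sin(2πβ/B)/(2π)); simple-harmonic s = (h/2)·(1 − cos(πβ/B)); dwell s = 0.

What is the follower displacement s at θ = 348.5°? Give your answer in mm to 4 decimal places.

seg 1 [0°–50.1°] uniform, h=7: full span → s += 7 → s = 7.0000
seg 2 [50.1°–92.8°] uniform, h=28: full span → s += 28 → s = 35.0000
seg 3 [92.8°–229.4°] cycloidal, h=24: full span → s += 24 → s = 59.0000
seg 4 [229.4°–297.3°] simple-harmonic, h=-25: full span → s += -25 → s = 34.0000
seg 5 [297.3°–360°] simple-harmonic, h=-18: θ=348.5° here. β=51.2, B=62.7. -18/2·(1 − cos(π·0.8166)) = -16.5468 → s = 17.4532

17.4532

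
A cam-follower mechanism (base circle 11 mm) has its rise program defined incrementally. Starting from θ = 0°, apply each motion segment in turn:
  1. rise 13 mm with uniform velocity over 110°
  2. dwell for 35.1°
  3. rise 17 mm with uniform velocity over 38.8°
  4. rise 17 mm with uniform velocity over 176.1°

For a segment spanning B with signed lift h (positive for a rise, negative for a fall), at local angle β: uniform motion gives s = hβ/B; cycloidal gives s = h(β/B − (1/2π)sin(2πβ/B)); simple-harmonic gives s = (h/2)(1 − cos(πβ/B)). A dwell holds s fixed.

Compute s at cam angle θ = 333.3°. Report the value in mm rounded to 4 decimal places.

seg 1 [0°–110°] uniform, h=13: full span → s += 13 → s = 13.0000
seg 2 [110°–145.1°] dwell: s stays 13.0000
seg 3 [145.1°–183.9°] uniform, h=17: full span → s += 17 → s = 30.0000
seg 4 [183.9°–360°] uniform, h=17: θ=333.3° here. β=149.4, B=176.1. 17·149.4/176.1 = 14.4225 → s = 44.4225

44.4225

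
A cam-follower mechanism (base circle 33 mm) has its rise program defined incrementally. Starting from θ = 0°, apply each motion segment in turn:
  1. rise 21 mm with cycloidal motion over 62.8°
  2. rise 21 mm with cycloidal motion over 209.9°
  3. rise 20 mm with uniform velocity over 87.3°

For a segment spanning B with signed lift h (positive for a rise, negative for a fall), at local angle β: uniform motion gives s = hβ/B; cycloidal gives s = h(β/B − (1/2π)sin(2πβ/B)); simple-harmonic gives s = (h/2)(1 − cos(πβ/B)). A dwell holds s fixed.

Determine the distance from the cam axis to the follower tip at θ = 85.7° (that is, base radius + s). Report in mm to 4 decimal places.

seg 1 [0°–62.8°] cycloidal, h=21: full span → s += 21 → s = 21.0000
seg 2 [62.8°–272.7°] cycloidal, h=21: θ=85.7° here. β=22.9, B=209.9. 21·(0.1091 − sin(2π·0.1091)/(2π)) = 0.1753 → s = 21.1753
radial distance = base radius + s = 33 + 21.1753 = 54.1753

54.1753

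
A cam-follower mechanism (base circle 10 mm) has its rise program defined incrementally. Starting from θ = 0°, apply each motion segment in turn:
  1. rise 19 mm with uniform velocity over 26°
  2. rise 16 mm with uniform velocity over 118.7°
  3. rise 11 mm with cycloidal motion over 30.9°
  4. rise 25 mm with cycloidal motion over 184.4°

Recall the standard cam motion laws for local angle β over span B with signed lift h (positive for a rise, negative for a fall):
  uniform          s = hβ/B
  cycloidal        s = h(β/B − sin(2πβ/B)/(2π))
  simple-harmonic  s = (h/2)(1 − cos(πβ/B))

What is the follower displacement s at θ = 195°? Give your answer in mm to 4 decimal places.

seg 1 [0°–26°] uniform, h=19: full span → s += 19 → s = 19.0000
seg 2 [26°–144.7°] uniform, h=16: full span → s += 16 → s = 35.0000
seg 3 [144.7°–175.6°] cycloidal, h=11: full span → s += 11 → s = 46.0000
seg 4 [175.6°–360°] cycloidal, h=25: θ=195° here. β=19.4, B=184.4. 25·(0.1052 − sin(2π·0.1052)/(2π)) = 0.1874 → s = 46.1874

46.1874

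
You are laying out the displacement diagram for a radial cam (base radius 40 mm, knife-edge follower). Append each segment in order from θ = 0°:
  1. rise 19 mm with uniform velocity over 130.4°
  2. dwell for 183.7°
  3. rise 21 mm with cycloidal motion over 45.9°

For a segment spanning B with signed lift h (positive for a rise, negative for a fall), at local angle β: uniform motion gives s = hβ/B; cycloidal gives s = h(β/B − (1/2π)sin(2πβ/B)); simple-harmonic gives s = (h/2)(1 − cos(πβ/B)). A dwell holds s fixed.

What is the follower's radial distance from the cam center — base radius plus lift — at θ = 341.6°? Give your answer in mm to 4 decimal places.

seg 1 [0°–130.4°] uniform, h=19: full span → s += 19 → s = 19.0000
seg 2 [130.4°–314.1°] dwell: s stays 19.0000
seg 3 [314.1°–360°] cycloidal, h=21: θ=341.6° here. β=27.5, B=45.9. 21·(0.5991 − sin(2π·0.5991)/(2π)) = 14.5314 → s = 33.5314
radial distance = base radius + s = 40 + 33.5314 = 73.5314

73.5314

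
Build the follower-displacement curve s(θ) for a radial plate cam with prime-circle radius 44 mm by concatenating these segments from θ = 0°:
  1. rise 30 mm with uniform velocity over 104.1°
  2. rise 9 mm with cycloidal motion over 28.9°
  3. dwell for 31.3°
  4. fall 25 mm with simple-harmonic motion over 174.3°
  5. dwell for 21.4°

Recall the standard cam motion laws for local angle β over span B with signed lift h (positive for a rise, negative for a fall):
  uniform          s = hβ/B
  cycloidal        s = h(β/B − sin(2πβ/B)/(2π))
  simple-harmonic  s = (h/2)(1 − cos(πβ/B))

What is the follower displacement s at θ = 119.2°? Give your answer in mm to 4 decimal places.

seg 1 [0°–104.1°] uniform, h=30: full span → s += 30 → s = 30.0000
seg 2 [104.1°–133°] cycloidal, h=9: θ=119.2° here. β=15.1, B=28.9. 9·(0.5225 − sin(2π·0.5225)/(2π)) = 4.9042 → s = 34.9042

34.9042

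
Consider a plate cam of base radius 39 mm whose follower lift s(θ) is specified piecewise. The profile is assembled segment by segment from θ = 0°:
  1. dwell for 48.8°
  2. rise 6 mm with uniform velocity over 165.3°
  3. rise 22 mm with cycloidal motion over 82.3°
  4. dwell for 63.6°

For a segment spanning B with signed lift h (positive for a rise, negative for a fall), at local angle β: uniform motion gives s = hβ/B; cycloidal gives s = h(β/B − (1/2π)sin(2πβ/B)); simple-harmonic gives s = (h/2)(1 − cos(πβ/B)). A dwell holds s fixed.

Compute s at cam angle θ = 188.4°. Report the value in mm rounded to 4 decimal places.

seg 1 [0°–48.8°] dwell: s stays 0.0000
seg 2 [48.8°–214.1°] uniform, h=6: θ=188.4° here. β=139.6, B=165.3. 6·139.6/165.3 = 5.0672 → s = 5.0672

5.0672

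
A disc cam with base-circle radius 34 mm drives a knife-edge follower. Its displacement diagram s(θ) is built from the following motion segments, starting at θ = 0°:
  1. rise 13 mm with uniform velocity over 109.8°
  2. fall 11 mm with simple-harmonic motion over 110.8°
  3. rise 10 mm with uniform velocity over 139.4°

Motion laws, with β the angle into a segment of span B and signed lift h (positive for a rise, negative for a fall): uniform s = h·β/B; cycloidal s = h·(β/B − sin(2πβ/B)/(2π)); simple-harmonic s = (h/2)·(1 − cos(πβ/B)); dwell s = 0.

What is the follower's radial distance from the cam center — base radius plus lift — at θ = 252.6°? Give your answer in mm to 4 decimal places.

seg 1 [0°–109.8°] uniform, h=13: full span → s += 13 → s = 13.0000
seg 2 [109.8°–220.6°] simple-harmonic, h=-11: full span → s += -11 → s = 2.0000
seg 3 [220.6°–360°] uniform, h=10: θ=252.6° here. β=32, B=139.4. 10·32/139.4 = 2.2956 → s = 4.2956
radial distance = base radius + s = 34 + 4.2956 = 38.2956

38.2956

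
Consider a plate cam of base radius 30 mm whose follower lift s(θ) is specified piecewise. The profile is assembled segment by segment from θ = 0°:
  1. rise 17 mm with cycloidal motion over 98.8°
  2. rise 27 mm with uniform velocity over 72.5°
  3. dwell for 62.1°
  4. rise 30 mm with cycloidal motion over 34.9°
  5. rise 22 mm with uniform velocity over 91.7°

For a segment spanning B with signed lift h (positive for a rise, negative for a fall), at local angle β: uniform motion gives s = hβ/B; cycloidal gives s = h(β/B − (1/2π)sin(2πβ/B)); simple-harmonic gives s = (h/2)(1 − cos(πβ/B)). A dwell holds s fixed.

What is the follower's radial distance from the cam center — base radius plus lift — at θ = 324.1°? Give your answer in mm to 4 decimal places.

seg 1 [0°–98.8°] cycloidal, h=17: full span → s += 17 → s = 17.0000
seg 2 [98.8°–171.3°] uniform, h=27: full span → s += 27 → s = 44.0000
seg 3 [171.3°–233.4°] dwell: s stays 44.0000
seg 4 [233.4°–268.3°] cycloidal, h=30: full span → s += 30 → s = 74.0000
seg 5 [268.3°–360°] uniform, h=22: θ=324.1° here. β=55.8, B=91.7. 22·55.8/91.7 = 13.3871 → s = 87.3871
radial distance = base radius + s = 30 + 87.3871 = 117.3871

117.3871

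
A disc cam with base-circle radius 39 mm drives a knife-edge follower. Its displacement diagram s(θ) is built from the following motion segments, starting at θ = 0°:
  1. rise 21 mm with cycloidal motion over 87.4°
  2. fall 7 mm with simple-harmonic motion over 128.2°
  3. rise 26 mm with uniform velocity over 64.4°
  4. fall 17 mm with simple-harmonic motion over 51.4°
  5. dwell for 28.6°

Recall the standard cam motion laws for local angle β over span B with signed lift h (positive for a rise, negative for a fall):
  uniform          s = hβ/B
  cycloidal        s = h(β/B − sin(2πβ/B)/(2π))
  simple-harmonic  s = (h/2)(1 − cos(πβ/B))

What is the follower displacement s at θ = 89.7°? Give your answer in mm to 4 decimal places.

seg 1 [0°–87.4°] cycloidal, h=21: full span → s += 21 → s = 21.0000
seg 2 [87.4°–215.6°] simple-harmonic, h=-7: θ=89.7° here. β=2.3, B=128.2. -7/2·(1 − cos(π·0.0179)) = -0.0056 → s = 20.9944

20.9944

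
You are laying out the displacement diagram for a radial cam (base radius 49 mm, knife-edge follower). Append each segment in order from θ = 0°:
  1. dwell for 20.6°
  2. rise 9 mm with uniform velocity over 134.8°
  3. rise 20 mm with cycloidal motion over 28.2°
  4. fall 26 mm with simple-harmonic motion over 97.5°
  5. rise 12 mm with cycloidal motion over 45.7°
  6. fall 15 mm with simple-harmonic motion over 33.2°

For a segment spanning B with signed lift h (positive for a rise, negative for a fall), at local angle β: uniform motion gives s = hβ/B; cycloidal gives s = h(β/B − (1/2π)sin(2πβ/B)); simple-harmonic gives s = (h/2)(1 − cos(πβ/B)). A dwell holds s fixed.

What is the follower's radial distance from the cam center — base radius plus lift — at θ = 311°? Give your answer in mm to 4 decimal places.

seg 1 [0°–20.6°] dwell: s stays 0.0000
seg 2 [20.6°–155.4°] uniform, h=9: full span → s += 9 → s = 9.0000
seg 3 [155.4°–183.6°] cycloidal, h=20: full span → s += 20 → s = 29.0000
seg 4 [183.6°–281.1°] simple-harmonic, h=-26: full span → s += -26 → s = 3.0000
seg 5 [281.1°–326.8°] cycloidal, h=12: θ=311° here. β=29.9, B=45.7. 12·(0.6543 − sin(2π·0.6543)/(2π)) = 9.4258 → s = 12.4258
radial distance = base radius + s = 49 + 12.4258 = 61.4258

61.4258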